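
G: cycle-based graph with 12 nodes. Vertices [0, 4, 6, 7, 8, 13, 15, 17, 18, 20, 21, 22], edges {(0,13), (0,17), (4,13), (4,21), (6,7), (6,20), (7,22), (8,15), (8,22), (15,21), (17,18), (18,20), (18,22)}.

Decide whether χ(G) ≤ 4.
Yes, G is 4-colorable

A valid 4-coloring: color 1: [6, 13, 15, 17, 22]; color 2: [0, 7, 8, 18, 21]; color 3: [4, 20].
(χ(G) = 3 ≤ 4.)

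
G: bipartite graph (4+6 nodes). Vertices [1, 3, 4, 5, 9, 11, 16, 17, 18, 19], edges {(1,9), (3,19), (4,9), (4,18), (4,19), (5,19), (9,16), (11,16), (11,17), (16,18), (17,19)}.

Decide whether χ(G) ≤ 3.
Yes, G is 3-colorable

A valid 3-coloring: color 1: [9, 11, 18, 19]; color 2: [1, 3, 4, 5, 16, 17].
(χ(G) = 2 ≤ 3.)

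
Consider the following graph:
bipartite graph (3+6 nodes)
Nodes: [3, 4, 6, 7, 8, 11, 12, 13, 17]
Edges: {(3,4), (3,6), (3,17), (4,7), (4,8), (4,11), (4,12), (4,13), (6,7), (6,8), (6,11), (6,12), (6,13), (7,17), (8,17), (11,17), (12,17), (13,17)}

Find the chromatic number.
χ(G) = 2

Clique number ω(G) = 2 (lower bound: χ ≥ ω).
The graph is bipartite (no odd cycle), so 2 colors suffice: χ(G) = 2.
A valid 2-coloring: color 1: [4, 6, 17]; color 2: [3, 7, 8, 11, 12, 13].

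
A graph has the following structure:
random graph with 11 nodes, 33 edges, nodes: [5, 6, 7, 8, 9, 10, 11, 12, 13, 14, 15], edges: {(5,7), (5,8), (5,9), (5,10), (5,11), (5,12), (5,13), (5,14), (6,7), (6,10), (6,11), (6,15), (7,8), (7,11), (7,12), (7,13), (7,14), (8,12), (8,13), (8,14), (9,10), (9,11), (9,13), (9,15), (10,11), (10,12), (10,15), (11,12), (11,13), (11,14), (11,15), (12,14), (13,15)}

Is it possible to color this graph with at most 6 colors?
Yes, G is 6-colorable

A valid 6-coloring: color 1: [8, 11]; color 2: [5, 15]; color 3: [7, 10]; color 4: [6, 12, 13]; color 5: [9, 14].
(χ(G) = 5 ≤ 6.)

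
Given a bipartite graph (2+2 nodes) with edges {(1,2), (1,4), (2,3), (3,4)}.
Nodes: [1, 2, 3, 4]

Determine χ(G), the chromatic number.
Clique number ω(G) = 2 (lower bound: χ ≥ ω).
The graph is bipartite (no odd cycle), so 2 colors suffice: χ(G) = 2.
A valid 2-coloring: color 1: [2, 4]; color 2: [1, 3].

χ(G) = 2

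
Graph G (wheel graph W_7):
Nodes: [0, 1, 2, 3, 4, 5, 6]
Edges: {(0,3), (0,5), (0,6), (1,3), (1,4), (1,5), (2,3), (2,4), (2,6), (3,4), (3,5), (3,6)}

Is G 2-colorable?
No, G is not 2-colorable

The clique on vertices [0, 3, 5] has size 3 > 2, so it alone needs 3 colors.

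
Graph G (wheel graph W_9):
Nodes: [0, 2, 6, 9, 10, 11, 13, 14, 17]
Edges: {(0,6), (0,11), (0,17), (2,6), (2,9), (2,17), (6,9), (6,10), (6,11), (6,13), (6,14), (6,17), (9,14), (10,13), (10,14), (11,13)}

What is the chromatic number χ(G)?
Clique number ω(G) = 3 (lower bound: χ ≥ ω).
The clique on [0, 6, 17] has size 3, forcing χ ≥ 3, and the coloring below uses 3 colors, so χ(G) = 3.
A valid 3-coloring: color 1: [6]; color 2: [0, 2, 13, 14]; color 3: [9, 10, 11, 17].

χ(G) = 3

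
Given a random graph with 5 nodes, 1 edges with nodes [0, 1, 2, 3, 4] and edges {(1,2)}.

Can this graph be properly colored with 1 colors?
No, G is not 1-colorable

Edge (1,2) forces its endpoints to differ, so 1 color is not enough.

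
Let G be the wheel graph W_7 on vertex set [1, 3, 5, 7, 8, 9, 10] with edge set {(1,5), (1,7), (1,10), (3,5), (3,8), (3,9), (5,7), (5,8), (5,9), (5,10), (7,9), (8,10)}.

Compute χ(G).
Clique number ω(G) = 3 (lower bound: χ ≥ ω).
The clique on [5, 8, 10] has size 3, forcing χ ≥ 3, and the coloring below uses 3 colors, so χ(G) = 3.
A valid 3-coloring: color 1: [5]; color 2: [3, 7, 10]; color 3: [1, 8, 9].

χ(G) = 3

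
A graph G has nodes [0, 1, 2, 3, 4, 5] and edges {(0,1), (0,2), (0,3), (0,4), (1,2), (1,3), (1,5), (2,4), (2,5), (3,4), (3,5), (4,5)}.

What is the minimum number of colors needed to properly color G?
χ(G) = 3

Clique number ω(G) = 3 (lower bound: χ ≥ ω).
The clique on [0, 1, 2] has size 3, forcing χ ≥ 3, and the coloring below uses 3 colors, so χ(G) = 3.
A valid 3-coloring: color 1: [0, 5]; color 2: [1, 4]; color 3: [2, 3].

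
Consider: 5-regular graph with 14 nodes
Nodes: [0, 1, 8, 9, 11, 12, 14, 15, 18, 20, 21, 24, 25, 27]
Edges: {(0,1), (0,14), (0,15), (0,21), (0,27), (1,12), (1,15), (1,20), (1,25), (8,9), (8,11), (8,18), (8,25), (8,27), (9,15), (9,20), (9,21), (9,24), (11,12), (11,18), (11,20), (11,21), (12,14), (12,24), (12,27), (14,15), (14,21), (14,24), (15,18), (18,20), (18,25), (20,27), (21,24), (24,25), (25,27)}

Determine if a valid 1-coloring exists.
The clique on vertices [0, 1, 15] has size 3 > 1, so it alone needs 3 colors.

No, G is not 1-colorable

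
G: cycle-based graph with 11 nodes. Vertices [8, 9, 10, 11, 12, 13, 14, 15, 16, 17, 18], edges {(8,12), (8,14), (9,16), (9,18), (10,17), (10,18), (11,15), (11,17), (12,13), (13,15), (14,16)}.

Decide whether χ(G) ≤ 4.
Yes, G is 4-colorable

A valid 4-coloring: color 1: [8, 11, 13, 16, 18]; color 2: [9, 12, 14, 15, 17]; color 3: [10].
(χ(G) = 3 ≤ 4.)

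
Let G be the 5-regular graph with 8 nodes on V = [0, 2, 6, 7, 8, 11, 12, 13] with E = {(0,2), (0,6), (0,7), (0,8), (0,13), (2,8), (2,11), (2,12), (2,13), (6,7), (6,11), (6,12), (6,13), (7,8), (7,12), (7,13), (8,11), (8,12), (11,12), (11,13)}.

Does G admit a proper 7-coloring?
Yes, G is 7-colorable

A valid 7-coloring: color 1: [12, 13]; color 2: [2, 7]; color 3: [0, 11]; color 4: [6, 8].
(χ(G) = 4 ≤ 7.)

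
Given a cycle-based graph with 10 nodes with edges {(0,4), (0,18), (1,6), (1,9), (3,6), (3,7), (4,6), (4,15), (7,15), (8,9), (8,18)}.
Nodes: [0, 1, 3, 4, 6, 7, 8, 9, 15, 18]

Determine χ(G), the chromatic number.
χ(G) = 3

Clique number ω(G) = 2 (lower bound: χ ≥ ω).
Odd cycle [6, 3, 7, 15, 4] needs 3 colors (χ ≥ 3).
The coloring below uses 3 colors, so χ(G) = 3.
A valid 3-coloring: color 1: [3, 4, 9, 18]; color 2: [0, 6, 8, 15]; color 3: [1, 7].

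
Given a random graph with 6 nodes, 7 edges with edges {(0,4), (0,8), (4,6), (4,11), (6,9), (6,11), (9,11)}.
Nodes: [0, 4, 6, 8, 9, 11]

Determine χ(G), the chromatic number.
Clique number ω(G) = 3 (lower bound: χ ≥ ω).
The clique on [6, 9, 11] has size 3, forcing χ ≥ 3, and the coloring below uses 3 colors, so χ(G) = 3.
A valid 3-coloring: color 1: [0, 6]; color 2: [4, 8, 9]; color 3: [11].

χ(G) = 3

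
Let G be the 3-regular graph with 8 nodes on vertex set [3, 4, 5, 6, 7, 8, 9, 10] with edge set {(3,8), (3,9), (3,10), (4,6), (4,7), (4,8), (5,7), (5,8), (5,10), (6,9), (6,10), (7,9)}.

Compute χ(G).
Clique number ω(G) = 2 (lower bound: χ ≥ ω).
Odd cycle [7, 4, 8, 3, 9] needs 3 colors (χ ≥ 3).
The coloring below uses 3 colors, so χ(G) = 3.
A valid 3-coloring: color 1: [3, 5, 6]; color 2: [7, 8, 10]; color 3: [4, 9].

χ(G) = 3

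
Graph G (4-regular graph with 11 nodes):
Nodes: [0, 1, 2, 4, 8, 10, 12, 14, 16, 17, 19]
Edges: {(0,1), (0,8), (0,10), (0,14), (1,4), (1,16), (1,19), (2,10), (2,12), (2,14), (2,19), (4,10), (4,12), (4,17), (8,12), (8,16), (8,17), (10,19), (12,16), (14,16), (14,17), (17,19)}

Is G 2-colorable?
No, G is not 2-colorable

The clique on vertices [2, 10, 19] has size 3 > 2, so it alone needs 3 colors.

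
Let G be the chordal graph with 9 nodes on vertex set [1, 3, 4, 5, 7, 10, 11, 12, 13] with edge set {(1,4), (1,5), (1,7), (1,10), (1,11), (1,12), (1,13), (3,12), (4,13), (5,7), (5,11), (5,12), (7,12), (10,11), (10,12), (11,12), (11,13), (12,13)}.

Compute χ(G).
Clique number ω(G) = 4 (lower bound: χ ≥ ω).
The clique on [1, 10, 11, 12] has size 4, forcing χ ≥ 4, and the coloring below uses 4 colors, so χ(G) = 4.
A valid 4-coloring: color 1: [4, 12]; color 2: [1, 3]; color 3: [7, 11]; color 4: [5, 10, 13].

χ(G) = 4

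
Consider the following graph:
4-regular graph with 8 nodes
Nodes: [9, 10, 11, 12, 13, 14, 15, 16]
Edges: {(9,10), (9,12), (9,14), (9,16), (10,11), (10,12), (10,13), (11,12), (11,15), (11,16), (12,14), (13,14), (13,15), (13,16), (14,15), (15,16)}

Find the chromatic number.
Clique number ω(G) = 3 (lower bound: χ ≥ ω).
The clique on [9, 10, 12] has size 3, forcing χ ≥ 3, and the coloring below uses 3 colors, so χ(G) = 3.
A valid 3-coloring: color 1: [9, 11, 13]; color 2: [12, 15]; color 3: [10, 14, 16].

χ(G) = 3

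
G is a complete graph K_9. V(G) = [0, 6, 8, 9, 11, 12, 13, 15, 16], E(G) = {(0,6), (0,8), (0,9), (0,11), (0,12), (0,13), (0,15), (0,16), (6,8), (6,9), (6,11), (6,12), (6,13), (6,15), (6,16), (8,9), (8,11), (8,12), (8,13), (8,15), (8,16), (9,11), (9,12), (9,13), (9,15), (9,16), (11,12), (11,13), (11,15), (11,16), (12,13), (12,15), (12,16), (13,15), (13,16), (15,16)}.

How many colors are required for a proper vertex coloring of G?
χ(G) = 9

Clique number ω(G) = 9 (lower bound: χ ≥ ω).
The clique on [0, 6, 8, 9, 11, 12, 13, 15, 16] has size 9, forcing χ ≥ 9, and the coloring below uses 9 colors, so χ(G) = 9.
A valid 9-coloring: color 1: [9]; color 2: [12]; color 3: [16]; color 4: [6]; color 5: [11]; color 6: [0]; color 7: [13]; color 8: [8]; color 9: [15].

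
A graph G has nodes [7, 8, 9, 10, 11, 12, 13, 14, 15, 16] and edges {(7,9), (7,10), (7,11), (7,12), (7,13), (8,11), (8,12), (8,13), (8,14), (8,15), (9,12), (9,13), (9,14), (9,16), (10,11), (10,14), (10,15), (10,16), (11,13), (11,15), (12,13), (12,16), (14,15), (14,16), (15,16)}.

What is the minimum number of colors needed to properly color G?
Clique number ω(G) = 4 (lower bound: χ ≥ ω).
The clique on [7, 9, 12, 13] has size 4, forcing χ ≥ 4, and the coloring below uses 4 colors, so χ(G) = 4.
A valid 4-coloring: color 1: [8, 9, 10]; color 2: [13, 15]; color 3: [7, 16]; color 4: [11, 12, 14].

χ(G) = 4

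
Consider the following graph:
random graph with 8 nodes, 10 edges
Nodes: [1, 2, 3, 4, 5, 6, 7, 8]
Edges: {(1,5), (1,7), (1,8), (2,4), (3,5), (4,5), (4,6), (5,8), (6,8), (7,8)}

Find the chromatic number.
Clique number ω(G) = 3 (lower bound: χ ≥ ω).
The clique on [1, 5, 8] has size 3, forcing χ ≥ 3, and the coloring below uses 3 colors, so χ(G) = 3.
A valid 3-coloring: color 1: [3, 4, 8]; color 2: [2, 5, 6, 7]; color 3: [1].

χ(G) = 3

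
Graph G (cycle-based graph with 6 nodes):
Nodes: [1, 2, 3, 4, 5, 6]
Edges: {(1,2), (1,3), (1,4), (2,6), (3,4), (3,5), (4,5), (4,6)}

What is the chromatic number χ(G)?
χ(G) = 3

Clique number ω(G) = 3 (lower bound: χ ≥ ω).
The clique on [1, 3, 4] has size 3, forcing χ ≥ 3, and the coloring below uses 3 colors, so χ(G) = 3.
A valid 3-coloring: color 1: [2, 4]; color 2: [1, 5, 6]; color 3: [3].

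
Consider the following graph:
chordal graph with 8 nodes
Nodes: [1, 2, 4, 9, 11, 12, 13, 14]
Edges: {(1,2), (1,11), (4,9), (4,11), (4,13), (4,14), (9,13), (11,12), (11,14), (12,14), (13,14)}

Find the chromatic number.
χ(G) = 3

Clique number ω(G) = 3 (lower bound: χ ≥ ω).
The clique on [4, 11, 14] has size 3, forcing χ ≥ 3, and the coloring below uses 3 colors, so χ(G) = 3.
A valid 3-coloring: color 1: [1, 9, 14]; color 2: [2, 11, 13]; color 3: [4, 12].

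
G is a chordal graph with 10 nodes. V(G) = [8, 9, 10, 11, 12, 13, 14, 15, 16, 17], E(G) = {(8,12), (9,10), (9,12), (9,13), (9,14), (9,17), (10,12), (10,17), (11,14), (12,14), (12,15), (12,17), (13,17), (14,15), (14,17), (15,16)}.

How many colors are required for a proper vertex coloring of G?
Clique number ω(G) = 4 (lower bound: χ ≥ ω).
The clique on [9, 10, 12, 17] has size 4, forcing χ ≥ 4, and the coloring below uses 4 colors, so χ(G) = 4.
A valid 4-coloring: color 1: [11, 12, 13, 16]; color 2: [8, 10, 14]; color 3: [15, 17]; color 4: [9].

χ(G) = 4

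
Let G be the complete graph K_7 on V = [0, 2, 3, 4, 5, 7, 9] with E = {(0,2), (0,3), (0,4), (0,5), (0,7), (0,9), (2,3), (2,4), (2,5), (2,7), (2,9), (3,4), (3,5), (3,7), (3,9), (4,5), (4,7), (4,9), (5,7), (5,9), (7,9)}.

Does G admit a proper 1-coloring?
No, G is not 1-colorable

The clique on vertices [0, 2, 3, 4, 5, 7, 9] has size 7 > 1, so it alone needs 7 colors.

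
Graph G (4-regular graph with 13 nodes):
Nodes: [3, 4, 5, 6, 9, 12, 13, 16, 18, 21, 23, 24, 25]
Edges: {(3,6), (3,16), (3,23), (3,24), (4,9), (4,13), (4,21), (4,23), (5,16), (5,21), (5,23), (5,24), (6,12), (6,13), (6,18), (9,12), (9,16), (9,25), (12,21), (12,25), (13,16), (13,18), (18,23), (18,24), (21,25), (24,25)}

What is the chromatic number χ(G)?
χ(G) = 3

Clique number ω(G) = 3 (lower bound: χ ≥ ω).
The clique on [9, 12, 25] has size 3, forcing χ ≥ 3, and the coloring below uses 3 colors, so χ(G) = 3.
A valid 3-coloring: color 1: [3, 5, 12, 13]; color 2: [4, 16, 18, 25]; color 3: [6, 9, 21, 23, 24].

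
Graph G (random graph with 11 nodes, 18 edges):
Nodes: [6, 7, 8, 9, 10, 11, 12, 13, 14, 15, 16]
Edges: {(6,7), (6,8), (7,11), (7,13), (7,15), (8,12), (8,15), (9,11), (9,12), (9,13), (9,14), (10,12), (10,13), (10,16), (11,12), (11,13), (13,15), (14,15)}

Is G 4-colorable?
A valid 4-coloring: color 1: [6, 12, 13, 14, 16]; color 2: [7, 8, 9, 10]; color 3: [11, 15].
(χ(G) = 3 ≤ 4.)

Yes, G is 4-colorable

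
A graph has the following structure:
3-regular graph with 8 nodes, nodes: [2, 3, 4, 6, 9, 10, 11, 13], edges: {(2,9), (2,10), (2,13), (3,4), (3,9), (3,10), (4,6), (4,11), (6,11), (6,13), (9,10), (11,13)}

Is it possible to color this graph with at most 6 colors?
Yes, G is 6-colorable

A valid 6-coloring: color 1: [2, 3, 6]; color 2: [4, 9, 13]; color 3: [10, 11].
(χ(G) = 3 ≤ 6.)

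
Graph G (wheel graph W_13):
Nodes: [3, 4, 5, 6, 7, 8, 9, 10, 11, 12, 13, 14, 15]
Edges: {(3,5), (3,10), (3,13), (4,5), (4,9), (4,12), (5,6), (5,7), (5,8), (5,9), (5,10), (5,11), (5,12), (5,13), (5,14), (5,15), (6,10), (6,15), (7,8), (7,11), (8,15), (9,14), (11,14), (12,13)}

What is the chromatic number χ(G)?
χ(G) = 3

Clique number ω(G) = 3 (lower bound: χ ≥ ω).
The clique on [3, 5, 10] has size 3, forcing χ ≥ 3, and the coloring below uses 3 colors, so χ(G) = 3.
A valid 3-coloring: color 1: [5]; color 2: [3, 6, 8, 9, 11, 12]; color 3: [4, 7, 10, 13, 14, 15].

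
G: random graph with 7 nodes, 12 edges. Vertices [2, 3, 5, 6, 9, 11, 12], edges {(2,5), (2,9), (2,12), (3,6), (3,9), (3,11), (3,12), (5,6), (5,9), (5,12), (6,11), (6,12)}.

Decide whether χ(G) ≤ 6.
Yes, G is 6-colorable

A valid 6-coloring: color 1: [9, 11, 12]; color 2: [2, 6]; color 3: [3, 5].
(χ(G) = 3 ≤ 6.)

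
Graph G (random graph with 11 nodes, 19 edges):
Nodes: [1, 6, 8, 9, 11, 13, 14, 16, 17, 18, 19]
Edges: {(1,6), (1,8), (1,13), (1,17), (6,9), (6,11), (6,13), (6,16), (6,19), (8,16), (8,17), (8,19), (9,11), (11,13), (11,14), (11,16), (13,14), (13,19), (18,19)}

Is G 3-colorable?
A valid 3-coloring: color 1: [6, 8, 14, 18]; color 2: [1, 11, 19]; color 3: [9, 13, 16, 17].
(χ(G) = 3 ≤ 3.)

Yes, G is 3-colorable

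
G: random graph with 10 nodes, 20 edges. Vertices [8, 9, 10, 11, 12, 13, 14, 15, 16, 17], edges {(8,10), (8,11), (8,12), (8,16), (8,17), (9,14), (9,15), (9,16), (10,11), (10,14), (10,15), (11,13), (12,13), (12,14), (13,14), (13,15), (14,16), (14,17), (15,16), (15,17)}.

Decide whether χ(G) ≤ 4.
Yes, G is 4-colorable

A valid 4-coloring: color 1: [8, 14, 15]; color 2: [10, 13, 16, 17]; color 3: [9, 11, 12].
(χ(G) = 3 ≤ 4.)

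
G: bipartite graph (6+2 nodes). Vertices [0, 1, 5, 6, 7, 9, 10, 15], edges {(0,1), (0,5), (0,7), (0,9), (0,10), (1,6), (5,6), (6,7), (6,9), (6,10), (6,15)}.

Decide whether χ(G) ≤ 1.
No, G is not 1-colorable

Edge (0,1) forces its endpoints to differ, so 1 color is not enough.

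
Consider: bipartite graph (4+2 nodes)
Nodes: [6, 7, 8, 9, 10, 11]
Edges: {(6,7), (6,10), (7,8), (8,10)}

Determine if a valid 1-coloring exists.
No, G is not 1-colorable

Edge (8,10) forces its endpoints to differ, so 1 color is not enough.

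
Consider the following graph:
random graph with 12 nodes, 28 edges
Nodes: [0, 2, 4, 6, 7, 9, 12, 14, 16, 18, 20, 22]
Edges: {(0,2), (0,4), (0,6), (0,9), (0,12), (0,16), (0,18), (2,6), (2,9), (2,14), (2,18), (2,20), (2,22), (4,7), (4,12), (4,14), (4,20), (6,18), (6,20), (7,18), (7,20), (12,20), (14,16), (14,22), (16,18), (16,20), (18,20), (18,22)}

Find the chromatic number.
Clique number ω(G) = 4 (lower bound: χ ≥ ω).
The clique on [0, 2, 6, 18] has size 4, forcing χ ≥ 4, and the coloring below uses 4 colors, so χ(G) = 4.
A valid 4-coloring: color 1: [0, 14, 20]; color 2: [2, 7, 12, 16]; color 3: [4, 9, 18]; color 4: [6, 22].

χ(G) = 4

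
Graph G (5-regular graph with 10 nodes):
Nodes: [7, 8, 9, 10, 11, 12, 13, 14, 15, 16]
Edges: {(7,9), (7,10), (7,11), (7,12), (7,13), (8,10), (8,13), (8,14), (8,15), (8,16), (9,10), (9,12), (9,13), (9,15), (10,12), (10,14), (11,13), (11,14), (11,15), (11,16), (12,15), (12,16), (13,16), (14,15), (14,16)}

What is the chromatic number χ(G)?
χ(G) = 4

Clique number ω(G) = 4 (lower bound: χ ≥ ω).
The clique on [7, 9, 10, 12] has size 4, forcing χ ≥ 4, and the coloring below uses 4 colors, so χ(G) = 4.
A valid 4-coloring: color 1: [8, 9, 11]; color 2: [12, 13, 14]; color 3: [10, 15, 16]; color 4: [7].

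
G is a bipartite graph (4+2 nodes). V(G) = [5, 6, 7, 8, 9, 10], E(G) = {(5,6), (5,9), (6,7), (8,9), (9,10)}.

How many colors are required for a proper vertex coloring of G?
Clique number ω(G) = 2 (lower bound: χ ≥ ω).
The graph is bipartite (no odd cycle), so 2 colors suffice: χ(G) = 2.
A valid 2-coloring: color 1: [6, 9]; color 2: [5, 7, 8, 10].

χ(G) = 2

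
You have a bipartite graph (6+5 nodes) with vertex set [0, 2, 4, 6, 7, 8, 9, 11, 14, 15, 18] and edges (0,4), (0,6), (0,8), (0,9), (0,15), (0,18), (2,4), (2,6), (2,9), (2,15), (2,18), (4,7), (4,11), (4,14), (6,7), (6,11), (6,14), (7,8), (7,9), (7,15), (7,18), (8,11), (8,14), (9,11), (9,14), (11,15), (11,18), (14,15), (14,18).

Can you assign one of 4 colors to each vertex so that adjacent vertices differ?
Yes, G is 4-colorable

A valid 4-coloring: color 1: [0, 2, 7, 11, 14]; color 2: [4, 6, 8, 9, 15, 18].
(χ(G) = 2 ≤ 4.)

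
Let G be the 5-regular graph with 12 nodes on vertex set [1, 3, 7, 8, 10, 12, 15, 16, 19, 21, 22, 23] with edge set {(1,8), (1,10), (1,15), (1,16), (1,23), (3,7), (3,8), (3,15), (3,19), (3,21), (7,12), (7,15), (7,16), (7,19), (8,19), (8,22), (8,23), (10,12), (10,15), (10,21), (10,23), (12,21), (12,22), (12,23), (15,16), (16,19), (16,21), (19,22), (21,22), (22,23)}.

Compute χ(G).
Clique number ω(G) = 3 (lower bound: χ ≥ ω).
Odd cycle [12, 22, 8, 1, 10] needs 3 colors (χ ≥ 3).
Vertex 23 is adjacent to every vertex of [1, 8, 10, 12, 22], which already need 3 colors among themselves, so 23 needs a new color (χ ≥ 4).
The coloring below uses 4 colors, so χ(G) = 4.
A valid 4-coloring: color 1: [1, 7, 22]; color 2: [15, 19, 21, 23]; color 3: [8, 10, 16]; color 4: [3, 12].

χ(G) = 4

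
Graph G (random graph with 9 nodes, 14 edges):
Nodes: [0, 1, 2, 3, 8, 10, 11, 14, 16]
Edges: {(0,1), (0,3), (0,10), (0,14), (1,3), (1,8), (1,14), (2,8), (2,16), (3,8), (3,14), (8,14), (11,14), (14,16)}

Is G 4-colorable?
Yes, G is 4-colorable

A valid 4-coloring: color 1: [2, 10, 14]; color 2: [0, 8, 11, 16]; color 3: [3]; color 4: [1].
(χ(G) = 4 ≤ 4.)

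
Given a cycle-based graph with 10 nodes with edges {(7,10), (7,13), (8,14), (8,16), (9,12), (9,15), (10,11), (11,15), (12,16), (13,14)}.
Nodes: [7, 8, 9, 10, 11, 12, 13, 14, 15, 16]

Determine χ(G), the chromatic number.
Clique number ω(G) = 2 (lower bound: χ ≥ ω).
The graph is bipartite (no odd cycle), so 2 colors suffice: χ(G) = 2.
A valid 2-coloring: color 1: [7, 9, 11, 14, 16]; color 2: [8, 10, 12, 13, 15].

χ(G) = 2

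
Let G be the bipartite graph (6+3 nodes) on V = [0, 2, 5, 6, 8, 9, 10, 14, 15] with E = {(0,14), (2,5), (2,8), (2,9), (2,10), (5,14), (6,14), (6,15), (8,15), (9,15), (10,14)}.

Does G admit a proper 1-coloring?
Edge (0,14) forces its endpoints to differ, so 1 color is not enough.

No, G is not 1-colorable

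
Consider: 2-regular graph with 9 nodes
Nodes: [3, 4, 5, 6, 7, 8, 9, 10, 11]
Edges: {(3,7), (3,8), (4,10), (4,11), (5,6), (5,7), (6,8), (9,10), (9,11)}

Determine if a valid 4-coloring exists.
Yes, G is 4-colorable

A valid 4-coloring: color 1: [4, 5, 8, 9]; color 2: [6, 7, 10, 11]; color 3: [3].
(χ(G) = 3 ≤ 4.)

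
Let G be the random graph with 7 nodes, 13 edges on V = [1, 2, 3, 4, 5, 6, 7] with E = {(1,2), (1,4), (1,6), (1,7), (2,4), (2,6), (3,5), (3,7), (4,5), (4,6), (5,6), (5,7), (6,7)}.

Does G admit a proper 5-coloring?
Yes, G is 5-colorable

A valid 5-coloring: color 1: [3, 6]; color 2: [4, 7]; color 3: [2, 5]; color 4: [1].
(χ(G) = 4 ≤ 5.)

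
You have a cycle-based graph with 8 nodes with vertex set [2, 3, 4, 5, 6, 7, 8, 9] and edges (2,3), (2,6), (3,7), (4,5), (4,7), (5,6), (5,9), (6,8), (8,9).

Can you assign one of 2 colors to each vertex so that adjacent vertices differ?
Yes, G is 2-colorable

A valid 2-coloring: color 1: [3, 4, 6, 9]; color 2: [2, 5, 7, 8].
(χ(G) = 2 ≤ 2.)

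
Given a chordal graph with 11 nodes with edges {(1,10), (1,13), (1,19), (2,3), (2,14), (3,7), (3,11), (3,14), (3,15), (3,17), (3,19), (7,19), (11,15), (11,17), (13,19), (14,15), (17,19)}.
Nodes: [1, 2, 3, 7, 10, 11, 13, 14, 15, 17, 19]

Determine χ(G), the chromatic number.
χ(G) = 3

Clique number ω(G) = 3 (lower bound: χ ≥ ω).
The clique on [1, 13, 19] has size 3, forcing χ ≥ 3, and the coloring below uses 3 colors, so χ(G) = 3.
A valid 3-coloring: color 1: [1, 3]; color 2: [10, 11, 14, 19]; color 3: [2, 7, 13, 15, 17].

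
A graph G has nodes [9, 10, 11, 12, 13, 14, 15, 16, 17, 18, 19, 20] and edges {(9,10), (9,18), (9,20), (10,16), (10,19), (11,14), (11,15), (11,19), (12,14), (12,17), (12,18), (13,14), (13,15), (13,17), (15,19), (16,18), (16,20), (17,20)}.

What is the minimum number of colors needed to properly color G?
χ(G) = 3

Clique number ω(G) = 3 (lower bound: χ ≥ ω).
The clique on [11, 15, 19] has size 3, forcing χ ≥ 3, and the coloring below uses 3 colors, so χ(G) = 3.
A valid 3-coloring: color 1: [9, 11, 12, 13, 16]; color 2: [10, 14, 15, 17, 18]; color 3: [19, 20].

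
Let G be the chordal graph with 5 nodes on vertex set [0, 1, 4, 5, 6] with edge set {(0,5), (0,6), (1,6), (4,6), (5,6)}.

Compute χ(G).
χ(G) = 3

Clique number ω(G) = 3 (lower bound: χ ≥ ω).
The clique on [0, 5, 6] has size 3, forcing χ ≥ 3, and the coloring below uses 3 colors, so χ(G) = 3.
A valid 3-coloring: color 1: [6]; color 2: [0, 1, 4]; color 3: [5].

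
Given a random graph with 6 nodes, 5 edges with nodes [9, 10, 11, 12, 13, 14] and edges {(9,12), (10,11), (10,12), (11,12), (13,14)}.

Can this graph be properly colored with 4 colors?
A valid 4-coloring: color 1: [12, 13]; color 2: [9, 10, 14]; color 3: [11].
(χ(G) = 3 ≤ 4.)

Yes, G is 4-colorable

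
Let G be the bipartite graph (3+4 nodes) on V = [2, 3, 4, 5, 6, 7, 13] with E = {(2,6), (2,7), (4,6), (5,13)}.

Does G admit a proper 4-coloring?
A valid 4-coloring: color 1: [2, 3, 4, 5]; color 2: [6, 7, 13].
(χ(G) = 2 ≤ 4.)

Yes, G is 4-colorable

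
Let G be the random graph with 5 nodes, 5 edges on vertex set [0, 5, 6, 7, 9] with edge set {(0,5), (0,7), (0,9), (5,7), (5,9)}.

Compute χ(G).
χ(G) = 3

Clique number ω(G) = 3 (lower bound: χ ≥ ω).
The clique on [0, 5, 9] has size 3, forcing χ ≥ 3, and the coloring below uses 3 colors, so χ(G) = 3.
A valid 3-coloring: color 1: [5, 6]; color 2: [0]; color 3: [7, 9].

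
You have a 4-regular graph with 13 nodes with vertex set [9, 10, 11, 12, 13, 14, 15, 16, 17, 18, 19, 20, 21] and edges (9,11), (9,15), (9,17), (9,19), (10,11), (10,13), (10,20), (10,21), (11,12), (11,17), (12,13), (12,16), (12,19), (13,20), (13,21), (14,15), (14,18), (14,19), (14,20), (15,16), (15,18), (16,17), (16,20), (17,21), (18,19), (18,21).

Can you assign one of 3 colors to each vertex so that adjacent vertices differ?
Yes, G is 3-colorable

A valid 3-coloring: color 1: [11, 15, 19, 20, 21]; color 2: [10, 12, 17, 18]; color 3: [9, 13, 14, 16].
(χ(G) = 3 ≤ 3.)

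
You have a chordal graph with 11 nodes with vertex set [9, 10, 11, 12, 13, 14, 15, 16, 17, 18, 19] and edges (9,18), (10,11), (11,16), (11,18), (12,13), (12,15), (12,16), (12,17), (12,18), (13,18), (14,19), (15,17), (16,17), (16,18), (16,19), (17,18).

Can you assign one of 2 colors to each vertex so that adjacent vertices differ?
No, G is not 2-colorable

The clique on vertices [12, 16, 17, 18] has size 4 > 2, so it alone needs 4 colors.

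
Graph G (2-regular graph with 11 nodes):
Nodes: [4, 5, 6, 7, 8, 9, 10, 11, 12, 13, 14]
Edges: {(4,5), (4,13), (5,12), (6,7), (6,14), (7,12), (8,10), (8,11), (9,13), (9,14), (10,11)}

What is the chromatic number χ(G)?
χ(G) = 3

Clique number ω(G) = 3 (lower bound: χ ≥ ω).
The clique on [8, 10, 11] has size 3, forcing χ ≥ 3, and the coloring below uses 3 colors, so χ(G) = 3.
A valid 3-coloring: color 1: [5, 7, 8, 13, 14]; color 2: [4, 6, 9, 11, 12]; color 3: [10].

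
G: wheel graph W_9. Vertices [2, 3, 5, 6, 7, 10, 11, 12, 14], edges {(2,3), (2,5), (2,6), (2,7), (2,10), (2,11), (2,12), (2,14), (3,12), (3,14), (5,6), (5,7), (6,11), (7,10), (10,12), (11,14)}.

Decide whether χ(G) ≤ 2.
No, G is not 2-colorable

The clique on vertices [2, 3, 12] has size 3 > 2, so it alone needs 3 colors.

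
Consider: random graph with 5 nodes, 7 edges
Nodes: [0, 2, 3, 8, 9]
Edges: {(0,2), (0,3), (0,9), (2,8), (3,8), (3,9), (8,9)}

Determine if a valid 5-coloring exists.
A valid 5-coloring: color 1: [2, 3]; color 2: [9]; color 3: [0, 8].
(χ(G) = 3 ≤ 5.)

Yes, G is 5-colorable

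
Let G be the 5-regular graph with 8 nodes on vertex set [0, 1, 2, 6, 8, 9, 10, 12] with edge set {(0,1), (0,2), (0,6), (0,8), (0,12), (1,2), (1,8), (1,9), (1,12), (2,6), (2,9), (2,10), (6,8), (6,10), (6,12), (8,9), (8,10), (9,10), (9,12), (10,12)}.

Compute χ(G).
χ(G) = 4

Clique number ω(G) = 3 (lower bound: χ ≥ ω).
Odd cycle [0, 1, 9, 10, 6] needs 3 colors (χ ≥ 3).
Vertex 2 is adjacent to every vertex of [0, 1, 6, 9, 10], which already need 3 colors among themselves, so 2 needs a new color (χ ≥ 4).
The coloring below uses 4 colors, so χ(G) = 4.
A valid 4-coloring: color 1: [2, 8, 12]; color 2: [0, 10]; color 3: [1, 6]; color 4: [9].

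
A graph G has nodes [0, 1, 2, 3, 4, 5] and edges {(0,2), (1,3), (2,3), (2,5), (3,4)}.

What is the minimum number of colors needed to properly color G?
Clique number ω(G) = 2 (lower bound: χ ≥ ω).
The graph is bipartite (no odd cycle), so 2 colors suffice: χ(G) = 2.
A valid 2-coloring: color 1: [1, 2, 4]; color 2: [0, 3, 5].

χ(G) = 2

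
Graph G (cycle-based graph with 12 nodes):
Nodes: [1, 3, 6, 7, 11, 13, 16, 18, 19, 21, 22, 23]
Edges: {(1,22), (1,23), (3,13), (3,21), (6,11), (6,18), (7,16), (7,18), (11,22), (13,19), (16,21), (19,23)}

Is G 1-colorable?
No, G is not 1-colorable

Edge (1,22) forces its endpoints to differ, so 1 color is not enough.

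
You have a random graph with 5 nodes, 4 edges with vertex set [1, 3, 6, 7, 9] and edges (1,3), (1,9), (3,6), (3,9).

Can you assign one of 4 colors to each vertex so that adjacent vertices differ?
A valid 4-coloring: color 1: [3, 7]; color 2: [1, 6]; color 3: [9].
(χ(G) = 3 ≤ 4.)

Yes, G is 4-colorable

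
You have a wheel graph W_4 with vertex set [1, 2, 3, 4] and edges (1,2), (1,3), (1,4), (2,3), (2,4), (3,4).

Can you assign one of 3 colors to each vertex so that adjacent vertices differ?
No, G is not 3-colorable

The clique on vertices [1, 2, 3, 4] has size 4 > 3, so it alone needs 4 colors.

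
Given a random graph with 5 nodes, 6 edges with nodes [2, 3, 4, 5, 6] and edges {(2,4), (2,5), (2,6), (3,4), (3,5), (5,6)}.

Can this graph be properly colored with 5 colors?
Yes, G is 5-colorable

A valid 5-coloring: color 1: [4, 5]; color 2: [2, 3]; color 3: [6].
(χ(G) = 3 ≤ 5.)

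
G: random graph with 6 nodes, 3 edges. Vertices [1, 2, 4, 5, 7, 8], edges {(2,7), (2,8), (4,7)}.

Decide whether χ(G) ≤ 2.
Yes, G is 2-colorable

A valid 2-coloring: color 1: [1, 2, 4, 5]; color 2: [7, 8].
(χ(G) = 2 ≤ 2.)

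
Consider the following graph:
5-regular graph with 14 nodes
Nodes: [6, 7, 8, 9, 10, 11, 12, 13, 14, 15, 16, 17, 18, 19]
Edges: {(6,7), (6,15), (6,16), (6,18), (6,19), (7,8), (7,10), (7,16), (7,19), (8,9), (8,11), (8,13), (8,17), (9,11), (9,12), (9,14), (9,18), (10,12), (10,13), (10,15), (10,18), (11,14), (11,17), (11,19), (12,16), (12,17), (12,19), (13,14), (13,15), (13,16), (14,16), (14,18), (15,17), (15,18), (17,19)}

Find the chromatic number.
Clique number ω(G) = 3 (lower bound: χ ≥ ω).
Suppose a proper 3-coloring c exists. The clique [6, 7, 16] takes 3 distinct colors; by symmetry let c(6) = 1, c(7) = 2, c(16) = 3.
- Vertex 19: neighbors [6, 7] already have colors [1, 2] ⇒ c(19) = 3.
- Vertex 8: neighbors [7] already have colors [2]; try each remaining color.
- Case c(8) = 1:
  - Vertex 11: neighbors [8, 19] already have colors [1, 3] ⇒ c(11) = 2.
  - Vertex 17: neighbors [8, 11, 19] already have colors [1, 2, 3] — all 3 colors blocked. Contradiction.
- Case c(8) = 3:
  - Vertex 9: neighbors [8] already have colors [3]; try each remaining color.
  - Case c(9) = 1:
    - Vertex 14: neighbors [9, 16] already have colors [1, 3] ⇒ c(14) = 2.
    - Vertex 11: neighbors [9, 14, 8] already have colors [1, 2, 3] — all 3 colors blocked. Contradiction.
  - Case c(9) = 2:
    - Vertex 14: neighbors [9, 16] already have colors [2, 3] ⇒ c(14) = 1.
    - Vertex 11: neighbors [14, 9, 8] already have colors [1, 2, 3] — all 3 colors blocked. Contradiction.
Every case ends in a contradiction, so G has no proper 3-coloring (χ ≥ 4).
The coloring below uses 4 colors, so χ(G) = 4.
A valid 4-coloring: color 1: [6, 9, 10, 17]; color 2: [8, 15, 16, 19]; color 3: [7, 11, 12, 13, 18]; color 4: [14].

χ(G) = 4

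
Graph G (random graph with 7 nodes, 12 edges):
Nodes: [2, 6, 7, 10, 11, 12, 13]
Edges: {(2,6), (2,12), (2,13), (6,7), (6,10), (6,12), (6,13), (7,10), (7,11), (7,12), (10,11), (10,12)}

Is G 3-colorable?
The clique on vertices [6, 7, 10, 12] has size 4 > 3, so it alone needs 4 colors.

No, G is not 3-colorable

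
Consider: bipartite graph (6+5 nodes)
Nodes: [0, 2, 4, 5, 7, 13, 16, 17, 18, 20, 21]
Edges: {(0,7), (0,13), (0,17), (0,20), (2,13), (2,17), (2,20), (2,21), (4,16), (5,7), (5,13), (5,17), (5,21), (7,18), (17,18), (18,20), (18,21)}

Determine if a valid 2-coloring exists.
A valid 2-coloring: color 1: [7, 13, 16, 17, 20, 21]; color 2: [0, 2, 4, 5, 18].
(χ(G) = 2 ≤ 2.)

Yes, G is 2-colorable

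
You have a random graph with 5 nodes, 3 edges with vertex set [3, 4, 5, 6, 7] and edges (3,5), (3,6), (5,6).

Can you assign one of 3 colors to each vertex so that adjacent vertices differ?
A valid 3-coloring: color 1: [3, 4, 7]; color 2: [6]; color 3: [5].
(χ(G) = 3 ≤ 3.)

Yes, G is 3-colorable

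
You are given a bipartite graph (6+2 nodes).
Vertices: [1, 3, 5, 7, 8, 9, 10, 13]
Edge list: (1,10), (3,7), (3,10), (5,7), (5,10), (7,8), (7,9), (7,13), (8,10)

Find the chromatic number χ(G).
χ(G) = 2

Clique number ω(G) = 2 (lower bound: χ ≥ ω).
The graph is bipartite (no odd cycle), so 2 colors suffice: χ(G) = 2.
A valid 2-coloring: color 1: [7, 10]; color 2: [1, 3, 5, 8, 9, 13].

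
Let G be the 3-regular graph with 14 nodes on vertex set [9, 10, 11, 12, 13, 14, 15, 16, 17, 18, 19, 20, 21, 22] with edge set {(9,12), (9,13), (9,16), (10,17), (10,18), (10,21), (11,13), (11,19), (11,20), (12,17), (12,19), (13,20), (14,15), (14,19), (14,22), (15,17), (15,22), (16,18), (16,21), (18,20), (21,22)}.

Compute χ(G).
χ(G) = 3

Clique number ω(G) = 3 (lower bound: χ ≥ ω).
The clique on [11, 13, 20] has size 3, forcing χ ≥ 3, and the coloring below uses 3 colors, so χ(G) = 3.
A valid 3-coloring: color 1: [9, 17, 19, 20, 22]; color 2: [10, 12, 13, 14, 16]; color 3: [11, 15, 18, 21].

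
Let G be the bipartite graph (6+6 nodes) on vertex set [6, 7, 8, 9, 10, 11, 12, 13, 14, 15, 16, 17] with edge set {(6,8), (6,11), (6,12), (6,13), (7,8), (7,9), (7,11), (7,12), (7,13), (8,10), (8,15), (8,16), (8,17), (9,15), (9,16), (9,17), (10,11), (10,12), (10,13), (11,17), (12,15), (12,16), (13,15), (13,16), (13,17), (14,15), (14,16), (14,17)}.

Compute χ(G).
Clique number ω(G) = 2 (lower bound: χ ≥ ω).
The graph is bipartite (no odd cycle), so 2 colors suffice: χ(G) = 2.
A valid 2-coloring: color 1: [8, 9, 11, 12, 13, 14]; color 2: [6, 7, 10, 15, 16, 17].

χ(G) = 2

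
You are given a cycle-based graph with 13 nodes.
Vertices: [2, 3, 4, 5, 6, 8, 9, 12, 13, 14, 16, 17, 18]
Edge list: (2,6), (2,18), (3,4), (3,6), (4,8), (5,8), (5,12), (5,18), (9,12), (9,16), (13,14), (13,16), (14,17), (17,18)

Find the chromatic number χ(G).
χ(G) = 3

Clique number ω(G) = 2 (lower bound: χ ≥ ω).
Odd cycle [8, 4, 3, 6, 2, 18, 5] needs 3 colors (χ ≥ 3).
The coloring below uses 3 colors, so χ(G) = 3.
A valid 3-coloring: color 1: [4, 5, 6, 9, 13, 17]; color 2: [3, 8, 12, 14, 16, 18]; color 3: [2].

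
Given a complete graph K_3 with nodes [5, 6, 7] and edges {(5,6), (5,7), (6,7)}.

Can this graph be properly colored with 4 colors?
Yes, G is 4-colorable

A valid 4-coloring: color 1: [7]; color 2: [5]; color 3: [6].
(χ(G) = 3 ≤ 4.)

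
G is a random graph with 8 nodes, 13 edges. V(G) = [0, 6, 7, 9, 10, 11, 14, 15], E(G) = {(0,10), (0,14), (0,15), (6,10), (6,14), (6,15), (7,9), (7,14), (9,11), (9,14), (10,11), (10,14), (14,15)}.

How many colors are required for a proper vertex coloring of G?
Clique number ω(G) = 3 (lower bound: χ ≥ ω).
The clique on [0, 10, 14] has size 3, forcing χ ≥ 3, and the coloring below uses 3 colors, so χ(G) = 3.
A valid 3-coloring: color 1: [11, 14]; color 2: [9, 10, 15]; color 3: [0, 6, 7].

χ(G) = 3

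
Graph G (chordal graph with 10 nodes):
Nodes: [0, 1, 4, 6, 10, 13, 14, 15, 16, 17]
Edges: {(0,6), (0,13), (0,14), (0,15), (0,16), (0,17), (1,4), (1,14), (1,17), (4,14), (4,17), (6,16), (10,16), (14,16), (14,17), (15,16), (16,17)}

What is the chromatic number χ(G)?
χ(G) = 4

Clique number ω(G) = 4 (lower bound: χ ≥ ω).
The clique on [0, 14, 16, 17] has size 4, forcing χ ≥ 4, and the coloring below uses 4 colors, so χ(G) = 4.
A valid 4-coloring: color 1: [0, 4, 10]; color 2: [1, 13, 16]; color 3: [6, 14, 15]; color 4: [17].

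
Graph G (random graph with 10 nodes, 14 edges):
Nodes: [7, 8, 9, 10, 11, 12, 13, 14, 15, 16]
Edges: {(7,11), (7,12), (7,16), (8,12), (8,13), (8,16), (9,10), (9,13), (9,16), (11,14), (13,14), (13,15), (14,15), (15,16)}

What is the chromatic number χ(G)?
Clique number ω(G) = 3 (lower bound: χ ≥ ω).
The clique on [13, 14, 15] has size 3, forcing χ ≥ 3, and the coloring below uses 3 colors, so χ(G) = 3.
A valid 3-coloring: color 1: [10, 11, 12, 13, 16]; color 2: [7, 8, 9, 14]; color 3: [15].

χ(G) = 3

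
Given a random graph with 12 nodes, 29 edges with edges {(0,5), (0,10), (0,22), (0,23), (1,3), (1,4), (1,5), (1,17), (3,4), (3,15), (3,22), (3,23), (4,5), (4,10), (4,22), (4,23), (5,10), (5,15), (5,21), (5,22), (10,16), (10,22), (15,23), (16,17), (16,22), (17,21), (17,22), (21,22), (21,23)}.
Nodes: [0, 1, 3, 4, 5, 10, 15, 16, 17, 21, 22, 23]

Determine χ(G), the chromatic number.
Clique number ω(G) = 4 (lower bound: χ ≥ ω).
The clique on [0, 5, 10, 22] has size 4, forcing χ ≥ 4, and the coloring below uses 4 colors, so χ(G) = 4.
A valid 4-coloring: color 1: [1, 22, 23]; color 2: [3, 5, 17]; color 3: [0, 4, 15, 16, 21]; color 4: [10].

χ(G) = 4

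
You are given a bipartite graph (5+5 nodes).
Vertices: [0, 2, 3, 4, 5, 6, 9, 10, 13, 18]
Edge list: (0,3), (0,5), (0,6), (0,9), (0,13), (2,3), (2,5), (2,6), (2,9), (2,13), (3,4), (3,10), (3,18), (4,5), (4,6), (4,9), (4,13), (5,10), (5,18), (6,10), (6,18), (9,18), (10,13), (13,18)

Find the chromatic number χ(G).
Clique number ω(G) = 2 (lower bound: χ ≥ ω).
The graph is bipartite (no odd cycle), so 2 colors suffice: χ(G) = 2.
A valid 2-coloring: color 1: [3, 5, 6, 9, 13]; color 2: [0, 2, 4, 10, 18].

χ(G) = 2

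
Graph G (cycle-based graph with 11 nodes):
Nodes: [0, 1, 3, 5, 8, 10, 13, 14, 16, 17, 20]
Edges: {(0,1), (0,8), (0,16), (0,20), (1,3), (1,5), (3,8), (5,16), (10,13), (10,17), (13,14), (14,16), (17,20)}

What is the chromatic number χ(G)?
χ(G) = 3

Clique number ω(G) = 2 (lower bound: χ ≥ ω).
Odd cycle [14, 13, 10, 17, 20, 0, 16] needs 3 colors (χ ≥ 3).
The coloring below uses 3 colors, so χ(G) = 3.
A valid 3-coloring: color 1: [0, 3, 5, 10, 14]; color 2: [1, 8, 13, 16, 17]; color 3: [20].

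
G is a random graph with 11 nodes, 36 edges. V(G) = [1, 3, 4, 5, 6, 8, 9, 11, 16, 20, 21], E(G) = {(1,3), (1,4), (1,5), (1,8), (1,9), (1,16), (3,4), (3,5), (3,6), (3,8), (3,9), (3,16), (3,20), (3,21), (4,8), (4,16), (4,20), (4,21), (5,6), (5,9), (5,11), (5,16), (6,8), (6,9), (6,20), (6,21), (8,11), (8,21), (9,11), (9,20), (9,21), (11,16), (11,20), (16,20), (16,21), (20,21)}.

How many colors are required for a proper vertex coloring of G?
χ(G) = 5

Clique number ω(G) = 5 (lower bound: χ ≥ ω).
The clique on [3, 4, 16, 20, 21] has size 5, forcing χ ≥ 5, and the coloring below uses 5 colors, so χ(G) = 5.
A valid 5-coloring: color 1: [3, 11]; color 2: [8, 9, 16]; color 3: [1, 21]; color 4: [5, 20]; color 5: [4, 6].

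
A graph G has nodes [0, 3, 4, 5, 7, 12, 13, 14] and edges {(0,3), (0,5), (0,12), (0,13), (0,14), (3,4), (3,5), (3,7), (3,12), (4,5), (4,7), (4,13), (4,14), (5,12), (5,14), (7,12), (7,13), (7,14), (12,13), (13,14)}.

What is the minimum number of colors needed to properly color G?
Clique number ω(G) = 4 (lower bound: χ ≥ ω).
The clique on [0, 3, 5, 12] has size 4, forcing χ ≥ 4, and the coloring below uses 4 colors, so χ(G) = 4.
A valid 4-coloring: color 1: [3, 13]; color 2: [0, 4]; color 3: [12, 14]; color 4: [5, 7].

χ(G) = 4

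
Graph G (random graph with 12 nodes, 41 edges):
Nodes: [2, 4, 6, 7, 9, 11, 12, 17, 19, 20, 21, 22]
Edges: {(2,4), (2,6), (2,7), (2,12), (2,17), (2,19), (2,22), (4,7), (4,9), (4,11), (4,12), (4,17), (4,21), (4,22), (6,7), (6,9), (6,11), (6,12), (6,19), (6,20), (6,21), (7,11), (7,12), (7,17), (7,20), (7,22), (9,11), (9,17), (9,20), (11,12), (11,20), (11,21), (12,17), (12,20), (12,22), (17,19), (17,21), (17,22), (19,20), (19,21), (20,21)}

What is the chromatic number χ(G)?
χ(G) = 6

Clique number ω(G) = 6 (lower bound: χ ≥ ω).
The clique on [2, 4, 7, 12, 17, 22] has size 6, forcing χ ≥ 6, and the coloring below uses 6 colors, so χ(G) = 6.
A valid 6-coloring: color 1: [4, 6]; color 2: [7, 9, 19]; color 3: [12, 21]; color 4: [11, 17]; color 5: [2, 20]; color 6: [22].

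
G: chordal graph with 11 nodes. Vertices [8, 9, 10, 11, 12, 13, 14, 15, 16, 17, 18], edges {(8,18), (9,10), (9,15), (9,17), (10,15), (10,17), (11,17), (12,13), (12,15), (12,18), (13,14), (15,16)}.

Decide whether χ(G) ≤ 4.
A valid 4-coloring: color 1: [13, 15, 17, 18]; color 2: [8, 9, 11, 12, 14, 16]; color 3: [10].
(χ(G) = 3 ≤ 4.)

Yes, G is 4-colorable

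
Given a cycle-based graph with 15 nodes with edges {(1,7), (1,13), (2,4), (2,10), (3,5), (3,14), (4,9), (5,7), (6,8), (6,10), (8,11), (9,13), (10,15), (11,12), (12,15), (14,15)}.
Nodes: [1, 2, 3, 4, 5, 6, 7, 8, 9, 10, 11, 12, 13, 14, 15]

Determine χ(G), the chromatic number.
χ(G) = 3

Clique number ω(G) = 2 (lower bound: χ ≥ ω).
Odd cycle [15, 10, 2, 4, 9, 13, 1, 7, 5, 3, 14] needs 3 colors (χ ≥ 3).
The coloring below uses 3 colors, so χ(G) = 3.
A valid 3-coloring: color 1: [1, 2, 3, 6, 9, 11, 15]; color 2: [4, 7, 8, 10, 12, 13, 14]; color 3: [5].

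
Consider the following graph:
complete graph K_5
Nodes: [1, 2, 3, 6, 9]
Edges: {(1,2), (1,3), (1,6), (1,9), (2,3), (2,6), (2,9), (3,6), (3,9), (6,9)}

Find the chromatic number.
Clique number ω(G) = 5 (lower bound: χ ≥ ω).
The clique on [1, 2, 3, 6, 9] has size 5, forcing χ ≥ 5, and the coloring below uses 5 colors, so χ(G) = 5.
A valid 5-coloring: color 1: [9]; color 2: [2]; color 3: [6]; color 4: [1]; color 5: [3].

χ(G) = 5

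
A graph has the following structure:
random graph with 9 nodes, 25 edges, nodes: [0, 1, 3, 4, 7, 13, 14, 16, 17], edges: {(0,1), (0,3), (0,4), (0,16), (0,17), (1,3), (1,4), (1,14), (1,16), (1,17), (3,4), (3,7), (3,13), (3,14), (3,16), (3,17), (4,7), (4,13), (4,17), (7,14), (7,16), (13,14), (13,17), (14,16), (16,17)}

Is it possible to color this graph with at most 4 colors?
The clique on vertices [0, 1, 3, 16, 17] has size 5 > 4, so it alone needs 5 colors.

No, G is not 4-colorable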